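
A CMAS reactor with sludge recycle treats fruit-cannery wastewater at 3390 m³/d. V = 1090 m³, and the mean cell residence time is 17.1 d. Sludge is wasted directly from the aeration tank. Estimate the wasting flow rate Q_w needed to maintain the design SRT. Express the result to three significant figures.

Q_w ≈ 63.7 m³/d

With mixed-liquor wasting, θ_c = V/Q_w, so Q_w = V/θ_c = 1090/17.1 = 63.74 m³/d.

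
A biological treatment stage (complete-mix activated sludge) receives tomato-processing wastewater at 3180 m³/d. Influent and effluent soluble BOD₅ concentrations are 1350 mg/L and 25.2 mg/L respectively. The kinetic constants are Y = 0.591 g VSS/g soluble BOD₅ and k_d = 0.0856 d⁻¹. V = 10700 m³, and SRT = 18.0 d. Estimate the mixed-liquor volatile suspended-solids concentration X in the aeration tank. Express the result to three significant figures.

X ≈ 1650 mg/L

X = Y·Q·ΔS·θ_c / [V·(1 + k_d θ_c)] = 0.591 × 3180 × (1350 − 25.2) × 18.0 / [10700 × (1 + 0.0856 × 18.0)] = 1648 mg/L.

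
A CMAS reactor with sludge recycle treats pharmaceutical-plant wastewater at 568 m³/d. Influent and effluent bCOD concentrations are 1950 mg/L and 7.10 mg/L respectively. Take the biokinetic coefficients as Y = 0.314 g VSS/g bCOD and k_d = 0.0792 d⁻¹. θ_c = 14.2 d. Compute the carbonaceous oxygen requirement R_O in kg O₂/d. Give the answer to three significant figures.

Y_obs = Y / (1 + k_d θ_c) = 0.314 / (1 + 0.0792 × 14.2) = 0.314 / 2.125 = 0.1478.
Q·(S₀ − S) = 568 × (1950 − 7.10) × 10⁻³ = 1104 kg/d removed.
Net sludge production P_X = 0.1478 × 1104 = 163.1 kg VSS/d.
R_O = Q·ΔS − 1.42 P_X = 1104 − 231.6 = 872.0 kg O₂/d.

R_O ≈ 872 kg O₂/d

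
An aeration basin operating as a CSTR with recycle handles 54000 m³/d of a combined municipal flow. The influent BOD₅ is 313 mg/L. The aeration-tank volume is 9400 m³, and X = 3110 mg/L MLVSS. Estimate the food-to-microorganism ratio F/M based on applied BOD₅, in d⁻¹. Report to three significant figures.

F/M ≈ 0.578 d⁻¹

F/M = Q·S₀ / (V·X) = 54000 × 313 / (9400 × 3110) = 0.5782 g BOD₅·(g VSS·d)⁻¹.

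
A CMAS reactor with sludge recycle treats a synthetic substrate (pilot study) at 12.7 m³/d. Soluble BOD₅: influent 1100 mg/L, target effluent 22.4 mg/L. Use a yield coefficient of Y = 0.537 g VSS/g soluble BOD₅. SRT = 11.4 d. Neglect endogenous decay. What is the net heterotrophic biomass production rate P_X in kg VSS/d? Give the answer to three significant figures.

P_X ≈ 7.35 kg VSS/d

With endogenous decay neglected, the observed yield equals the true yield: Y_obs = Y = 0.537 g VSS/g soluble BOD₅.
Q·(S₀ − S) = 12.7 × (1100 − 22.4) × 10⁻³ = 13.69 kg/d removed.
Biomass produced: P_X = Y_obs·Q·ΔS = 0.5370 × 13.69 ≈ 7.349 kg VSS/d.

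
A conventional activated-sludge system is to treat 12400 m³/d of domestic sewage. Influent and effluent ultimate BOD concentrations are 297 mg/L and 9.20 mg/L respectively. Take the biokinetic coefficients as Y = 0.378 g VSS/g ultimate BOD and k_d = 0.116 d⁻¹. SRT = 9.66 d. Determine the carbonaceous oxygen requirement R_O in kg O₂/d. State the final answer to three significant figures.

Observed yield with endogenous decay: Y_obs = Y / (1 + k_d·θ_c) = 0.378 / (1 + 0.116 × 9.66) = 0.378 / 2.121 = 0.1783 g VSS/g ultimate BOD.
Mass of ultimate BOD removed per day: Q(S₀ − S) = 12400 × 287.8 g/m³ = 3569 kg/d.
P_X = Y_obs·Q·(S₀ − S) = 0.1783 × 3569 = 636.1 kg VSS/d.
Carbonaceous O₂ demand = substrate oxidised − cell-mass equivalent = 3569 − 1.42 × 636.1 = 2665 kg O₂/d.

R_O ≈ 2670 kg O₂/d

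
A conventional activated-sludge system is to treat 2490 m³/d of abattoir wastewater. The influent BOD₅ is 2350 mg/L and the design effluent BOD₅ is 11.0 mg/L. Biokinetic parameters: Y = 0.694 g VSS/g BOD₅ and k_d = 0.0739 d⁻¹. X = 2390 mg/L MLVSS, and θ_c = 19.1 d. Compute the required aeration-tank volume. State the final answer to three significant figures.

V ≈ 13400 m³

Rearranging the biomass balance for a CMAS with decay, V = Y·Q·ΔS·θ_c / [X·(1+k_d θ_c)] = 0.694 × 2490 × (2350 − 11.0) × 19.1 / [2390 × (1 + 0.0739 × 19.1)] = 7.72×10^7 / 5763 = 13395 m³.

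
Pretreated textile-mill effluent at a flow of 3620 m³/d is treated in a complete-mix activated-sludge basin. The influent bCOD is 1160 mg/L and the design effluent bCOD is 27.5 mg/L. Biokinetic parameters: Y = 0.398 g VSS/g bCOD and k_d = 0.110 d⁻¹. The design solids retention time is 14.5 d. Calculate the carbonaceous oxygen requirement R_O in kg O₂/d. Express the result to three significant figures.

Correct the yield for decay: Y_obs = Y/(1 + k_d θ_c) = 0.398 / (1 + 0.110 × 14.5) = 0.398 / 2.595 = 0.1534.
Substrate removed = Q·(S₀ − S) = 3620 m³/d × (1160 − 27.5) g/m³ = 4.1×10^6 g/d = 4100 kg/d.
P_X = Y_obs·Q·(S₀ − S) = 0.1534 × 4100 = 628.8 kg VSS/d.
Carbonaceous O₂ demand = substrate oxidised − cell-mass equivalent = 4100 − 1.42 × 628.8 = 3207 kg O₂/d.

R_O ≈ 3210 kg O₂/d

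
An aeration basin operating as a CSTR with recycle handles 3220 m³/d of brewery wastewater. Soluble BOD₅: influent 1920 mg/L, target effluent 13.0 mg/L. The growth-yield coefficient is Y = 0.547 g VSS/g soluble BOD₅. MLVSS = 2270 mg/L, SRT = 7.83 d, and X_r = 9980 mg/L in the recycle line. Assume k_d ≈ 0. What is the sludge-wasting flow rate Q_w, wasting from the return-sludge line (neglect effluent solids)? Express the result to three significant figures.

Q_w ≈ 337 m³/d

V·X = Y·Q·ΔS·θ_c gives V = 0.547 × 3220 × (1920 − 13.0) × 7.83 / 2270 = 11586 m³.
Wasting from the return line (neglecting effluent solids): Q_w = V·X / (θ_c·X_r) = 11586 × 2270 / (7.83 × 9980) = 336.6 m³/d.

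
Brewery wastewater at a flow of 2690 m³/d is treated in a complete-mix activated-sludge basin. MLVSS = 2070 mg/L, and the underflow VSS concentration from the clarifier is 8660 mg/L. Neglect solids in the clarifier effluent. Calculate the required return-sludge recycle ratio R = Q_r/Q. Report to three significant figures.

Solids balance on the clarifier gives (1+R)X = R·X_r, so R = X/(X_r − X) = 2070 / (8660 − 2070) = 0.3141.

R ≈ 0.314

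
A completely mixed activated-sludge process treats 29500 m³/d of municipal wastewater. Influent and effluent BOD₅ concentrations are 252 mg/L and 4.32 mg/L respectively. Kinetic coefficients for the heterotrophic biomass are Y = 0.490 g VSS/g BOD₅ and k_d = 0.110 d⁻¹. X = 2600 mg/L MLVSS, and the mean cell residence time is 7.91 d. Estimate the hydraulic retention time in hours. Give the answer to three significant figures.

τ ≈ 4.74 h

From the SRT design equation V = Y Q (S₀−S) θ_c / [X (1 + k_d θ_c)] = 0.490 × 29500 × (252 − 4.32) × 7.91 / [2600 × (1 + 0.110 × 7.91)] = 2.83×10^7 / 4862 = 5824 m³.
Hydraulic retention time τ = V/Q = 5824 / 29500 = 0.1974 d = 4.738 h.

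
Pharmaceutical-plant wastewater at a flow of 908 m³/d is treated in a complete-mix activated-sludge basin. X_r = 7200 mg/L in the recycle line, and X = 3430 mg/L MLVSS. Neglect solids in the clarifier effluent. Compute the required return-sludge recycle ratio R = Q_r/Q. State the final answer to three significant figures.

Mass balance around the secondary clarifier (neglecting effluent solids): R = X / (X_r − X) = 3430 / (7200 − 3430) = 0.9098.

R ≈ 0.910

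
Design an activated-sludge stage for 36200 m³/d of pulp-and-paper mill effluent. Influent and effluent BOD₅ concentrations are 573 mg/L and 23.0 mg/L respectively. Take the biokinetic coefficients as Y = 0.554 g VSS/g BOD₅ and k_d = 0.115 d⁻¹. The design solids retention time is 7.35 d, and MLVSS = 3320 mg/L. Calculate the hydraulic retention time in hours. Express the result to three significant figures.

Steady-state biomass mass balance: V·X·(1 + k_d·θ_c) = Y·Q·(S₀ − S)·θ_c, so V = 0.554 × 36200 × (573 − 23.0) × 7.35 / [3320 × (1 + 0.115 × 7.35)] = 8.11×10^7 / 6126 = 13234 m³.
Hydraulic retention time τ = V/Q = 13234 / 36200 = 0.3656 d = 8.774 h.

τ ≈ 8.77 h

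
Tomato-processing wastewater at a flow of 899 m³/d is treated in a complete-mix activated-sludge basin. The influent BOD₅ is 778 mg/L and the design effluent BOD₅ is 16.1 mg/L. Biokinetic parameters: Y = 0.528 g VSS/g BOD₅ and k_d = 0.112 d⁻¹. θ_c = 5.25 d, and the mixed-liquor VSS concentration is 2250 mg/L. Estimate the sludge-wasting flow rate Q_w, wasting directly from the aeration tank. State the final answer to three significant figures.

Q_w ≈ 101 m³/d

Rearranging the biomass balance for a CMAS with decay, V = Y·Q·ΔS·θ_c / [X·(1+k_d θ_c)] = 0.528 × 899 × (778 − 16.1) × 5.25 / [2250 × (1 + 0.112 × 5.25)] = 1.9×10^6 / 3573 = 531.4 m³.
Wasting from the aeration tank: Q_w = V / θ_c = 531.4 / 5.25 = 101.2 m³/d.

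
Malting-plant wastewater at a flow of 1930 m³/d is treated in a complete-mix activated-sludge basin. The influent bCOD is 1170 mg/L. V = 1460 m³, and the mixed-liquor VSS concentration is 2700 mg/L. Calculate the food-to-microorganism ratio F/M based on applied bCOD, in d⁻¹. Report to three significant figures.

F/M ≈ 0.573 d⁻¹

F/M = Q·S₀ / (V·X) = 1930 × 1170 / (1460 × 2700) = 0.5728 g bCOD·(g VSS·d)⁻¹.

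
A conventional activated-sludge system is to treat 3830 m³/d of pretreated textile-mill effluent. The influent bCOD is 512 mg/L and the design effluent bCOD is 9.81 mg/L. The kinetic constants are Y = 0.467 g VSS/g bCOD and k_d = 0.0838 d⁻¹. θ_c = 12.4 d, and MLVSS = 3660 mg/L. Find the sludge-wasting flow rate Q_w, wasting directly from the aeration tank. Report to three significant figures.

Q_w ≈ 120 m³/d

From the SRT design equation V = Y Q (S₀−S) θ_c / [X (1 + k_d θ_c)] = 0.467 × 3830 × (512 − 9.81) × 12.4 / [3660 × (1 + 0.0838 × 12.4)] = 1.11×10^7 / 7463 = 1492 m³.
For wasting at MLVSS concentration, Q_w = V/θ_c = 1492/12.4 = 120.4 m³/d.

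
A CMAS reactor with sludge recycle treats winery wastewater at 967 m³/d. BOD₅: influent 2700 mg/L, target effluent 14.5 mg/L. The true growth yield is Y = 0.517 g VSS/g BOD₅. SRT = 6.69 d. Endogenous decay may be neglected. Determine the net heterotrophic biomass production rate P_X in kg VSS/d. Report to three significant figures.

P_X ≈ 1340 kg VSS/d

With endogenous decay neglected, the observed yield equals the true yield: Y_obs = Y = 0.517 g VSS/g BOD₅.
Mass of BOD₅ removed per day: Q(S₀ − S) = 967 × 2686 g/m³ = 2597 kg/d.
P_X = Y_obs · Q(S₀ − S) = 0.5170 × 2597 = 1343 kg VSS/d.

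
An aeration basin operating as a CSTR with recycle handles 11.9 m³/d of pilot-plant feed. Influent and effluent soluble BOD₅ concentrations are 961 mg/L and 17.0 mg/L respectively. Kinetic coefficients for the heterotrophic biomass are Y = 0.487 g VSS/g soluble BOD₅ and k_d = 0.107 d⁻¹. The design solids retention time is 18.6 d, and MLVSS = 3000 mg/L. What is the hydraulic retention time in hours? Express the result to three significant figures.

Rearranging the biomass balance for a CMAS with decay, V = Y·Q·ΔS·θ_c / [X·(1+k_d θ_c)] = 0.487 × 11.9 × (961 − 17.0) × 18.6 / [3000 × (1 + 0.107 × 18.6)] = 1.02×10^5 / 8971 = 11.34 m³.
HRT = V/Q = 11.34 m³ / 11.9 m³·d⁻¹ = 0.9532 d × 24 = 22.88 h.

τ ≈ 22.9 h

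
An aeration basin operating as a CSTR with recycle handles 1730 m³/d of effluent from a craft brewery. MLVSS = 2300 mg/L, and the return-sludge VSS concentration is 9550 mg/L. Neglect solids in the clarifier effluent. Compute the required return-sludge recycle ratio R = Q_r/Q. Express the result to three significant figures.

Mass balance around the secondary clarifier (neglecting effluent solids): R = X / (X_r − X) = 2300 / (9550 − 2300) = 0.3172.

R ≈ 0.317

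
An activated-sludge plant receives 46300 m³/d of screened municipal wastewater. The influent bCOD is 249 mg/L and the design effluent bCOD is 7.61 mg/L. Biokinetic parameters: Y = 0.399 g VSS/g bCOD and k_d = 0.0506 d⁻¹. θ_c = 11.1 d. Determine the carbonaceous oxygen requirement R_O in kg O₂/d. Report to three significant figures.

R_O ≈ 7120 kg O₂/d

Correct the yield for decay: Y_obs = Y/(1 + k_d θ_c) = 0.399 / (1 + 0.0506 × 11.1) = 0.399 / 1.562 = 0.2555.
Q·(S₀ − S) = 46300 × (249 − 7.61) × 10⁻³ = 11176 kg/d removed.
Biomass synthesised: P_X = Y_obs × 11176 = 2856 kg VSS/d.
R_O = Q·(S₀ − S) − 1.42·P_X = 11176 − 1.42 × 2856 = 7122 kg O₂/d.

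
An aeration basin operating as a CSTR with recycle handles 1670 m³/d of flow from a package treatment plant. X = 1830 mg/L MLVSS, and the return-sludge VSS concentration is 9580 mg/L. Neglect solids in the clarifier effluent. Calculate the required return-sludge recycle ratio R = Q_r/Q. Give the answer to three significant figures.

Mass balance around the secondary clarifier (neglecting effluent solids): R = X / (X_r − X) = 1830 / (9580 − 1830) = 0.2361.

R ≈ 0.236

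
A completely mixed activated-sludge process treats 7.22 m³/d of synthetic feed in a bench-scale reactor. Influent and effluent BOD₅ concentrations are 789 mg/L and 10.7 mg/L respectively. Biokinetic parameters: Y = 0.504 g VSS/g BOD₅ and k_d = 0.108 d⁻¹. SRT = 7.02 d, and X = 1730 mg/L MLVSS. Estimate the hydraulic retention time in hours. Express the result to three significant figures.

τ ≈ 21.7 h

Rearranging the biomass balance for a CMAS with decay, V = Y·Q·ΔS·θ_c / [X·(1+k_d θ_c)] = 0.504 × 7.22 × (789 − 10.7) × 7.02 / [1730 × (1 + 0.108 × 7.02)] = 1.99×10^4 / 3042 = 6.537 m³.
HRT = V/Q = 6.537 m³ / 7.22 m³·d⁻¹ = 0.9053 d × 24 = 21.73 h.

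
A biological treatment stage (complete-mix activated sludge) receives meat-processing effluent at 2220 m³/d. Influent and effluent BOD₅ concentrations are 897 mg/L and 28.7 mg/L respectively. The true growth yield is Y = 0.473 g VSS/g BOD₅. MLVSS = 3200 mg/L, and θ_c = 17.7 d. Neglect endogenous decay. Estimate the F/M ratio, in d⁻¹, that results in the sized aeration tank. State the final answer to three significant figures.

V·X = Y·Q·ΔS·θ_c gives V = 0.473 × 2220 × (897 − 28.7) × 17.7 / 3200 = 5043 m³.
F/M = Q·S₀ / (V·X) = 2220 × 897 / (5043 × 3200) = 0.1234 g BOD₅·(g VSS·d)⁻¹.

F/M ≈ 0.123 d⁻¹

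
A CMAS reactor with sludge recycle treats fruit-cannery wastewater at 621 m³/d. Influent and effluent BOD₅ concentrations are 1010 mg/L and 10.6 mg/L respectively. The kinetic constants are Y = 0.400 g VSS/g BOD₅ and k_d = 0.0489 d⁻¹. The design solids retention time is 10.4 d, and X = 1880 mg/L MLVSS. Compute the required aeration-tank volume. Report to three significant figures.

V ≈ 910 m³

Rearranging the biomass balance for a CMAS with decay, V = Y·Q·ΔS·θ_c / [X·(1+k_d θ_c)] = 0.400 × 621 × (1010 − 10.6) × 10.4 / [1880 × (1 + 0.0489 × 10.4)] = 2.58×10^6 / 2836 = 910.3 m³.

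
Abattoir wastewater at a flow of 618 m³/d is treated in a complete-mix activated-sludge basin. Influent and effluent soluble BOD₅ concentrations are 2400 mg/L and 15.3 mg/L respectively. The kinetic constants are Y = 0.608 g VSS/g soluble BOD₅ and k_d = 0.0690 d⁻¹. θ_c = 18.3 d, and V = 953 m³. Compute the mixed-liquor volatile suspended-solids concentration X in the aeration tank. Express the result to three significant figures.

X ≈ 7600 mg/L

From V·X·(1 + k_d·θ_c) = Y·Q·(S₀ − S)·θ_c: X = 0.608 × 618 × (2400 − 15.3) × 18.3 / [953 × (1 + 0.0690 × 18.3)] = 7604 mg/L.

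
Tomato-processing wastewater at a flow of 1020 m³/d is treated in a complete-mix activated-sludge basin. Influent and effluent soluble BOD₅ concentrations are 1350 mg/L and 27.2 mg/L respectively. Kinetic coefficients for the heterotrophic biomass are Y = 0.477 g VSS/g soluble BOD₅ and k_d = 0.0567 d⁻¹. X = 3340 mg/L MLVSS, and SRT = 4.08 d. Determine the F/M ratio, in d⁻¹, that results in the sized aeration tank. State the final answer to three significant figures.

Rearranging the biomass balance for a CMAS with decay, V = Y·Q·ΔS·θ_c / [X·(1+k_d θ_c)] = 0.477 × 1020 × (1350 − 27.2) × 4.08 / [3340 × (1 + 0.0567 × 4.08)] = 2.63×10^6 / 4113 = 638.5 m³.
F/M = applied load / biomass = Q·S₀/(V·X) = 1020 × 1350 / (638.5 × 3340) = 0.6457 d⁻¹.

F/M ≈ 0.646 d⁻¹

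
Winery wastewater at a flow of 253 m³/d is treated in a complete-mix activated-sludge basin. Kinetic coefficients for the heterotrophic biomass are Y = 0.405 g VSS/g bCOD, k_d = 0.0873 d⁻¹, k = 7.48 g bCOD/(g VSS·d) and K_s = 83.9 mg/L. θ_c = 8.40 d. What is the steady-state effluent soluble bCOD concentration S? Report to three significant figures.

Effluent substrate depends only on kinetics and SRT: S = K_s(1 + k_d θ_c) / [θ_c(Yk − k_d) − 1] = 83.9 × (1 + 0.0873 × 8.40) / [8.40 × (0.405 × 7.48 − 0.0873) − 1] = 145.4 / 23.71 = 6.133 mg/L.

S ≈ 6.13 mg/L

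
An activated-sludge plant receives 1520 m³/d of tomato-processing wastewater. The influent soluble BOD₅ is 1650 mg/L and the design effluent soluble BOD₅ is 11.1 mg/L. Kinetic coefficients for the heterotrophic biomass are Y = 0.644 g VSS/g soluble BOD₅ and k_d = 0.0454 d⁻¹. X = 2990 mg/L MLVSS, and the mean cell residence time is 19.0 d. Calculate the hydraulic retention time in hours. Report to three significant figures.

τ ≈ 86.4 h

From the SRT design equation V = Y Q (S₀−S) θ_c / [X (1 + k_d θ_c)] = 0.644 × 1520 × (1650 − 11.1) × 19.0 / [2990 × (1 + 0.0454 × 19.0)] = 3.05×10^7 / 5569 = 5473 m³.
τ = V/Q = 5473/1520 = 3.601 d, or 86.42 h.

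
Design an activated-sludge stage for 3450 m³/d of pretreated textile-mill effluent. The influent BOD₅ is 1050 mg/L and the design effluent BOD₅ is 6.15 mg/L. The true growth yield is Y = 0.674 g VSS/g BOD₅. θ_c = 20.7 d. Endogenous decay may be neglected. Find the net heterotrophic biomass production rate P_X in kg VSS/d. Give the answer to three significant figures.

P_X ≈ 2430 kg VSS/d

With endogenous decay neglected, the observed yield equals the true yield: Y_obs = Y = 0.674 g VSS/g BOD₅.
Mass of BOD₅ removed per day: Q(S₀ − S) = 3450 × 1044 g/m³ = 3601 kg/d.
So the net sludge growth is P_X = 0.6740 × 3601 = 2427 kg VSS/d.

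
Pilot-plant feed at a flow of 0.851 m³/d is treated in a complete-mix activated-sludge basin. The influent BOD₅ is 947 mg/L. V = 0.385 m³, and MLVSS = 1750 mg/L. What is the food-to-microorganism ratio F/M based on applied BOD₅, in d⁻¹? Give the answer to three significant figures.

Food-to-microorganism ratio F/M = Q S₀ / (V X) = 0.851 × 947 / (0.3850 × 1750) = 1.196 d⁻¹.

F/M ≈ 1.20 d⁻¹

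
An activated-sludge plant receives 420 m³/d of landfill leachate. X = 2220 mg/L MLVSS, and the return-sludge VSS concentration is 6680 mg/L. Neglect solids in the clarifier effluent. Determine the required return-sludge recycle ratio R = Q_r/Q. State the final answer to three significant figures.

Mass balance around the secondary clarifier (neglecting effluent solids): R = X / (X_r − X) = 2220 / (6680 − 2220) = 0.4978.

R ≈ 0.498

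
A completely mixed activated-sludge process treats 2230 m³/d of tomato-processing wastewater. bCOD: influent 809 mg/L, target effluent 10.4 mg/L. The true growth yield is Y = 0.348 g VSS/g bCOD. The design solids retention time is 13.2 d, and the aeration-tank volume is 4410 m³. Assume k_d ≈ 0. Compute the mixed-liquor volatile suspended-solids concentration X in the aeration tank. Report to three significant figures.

From V·X = Y·Q·(S₀ − S)·θ_c (decay neglected): X = 0.348 × 2230 × (809 − 10.4) × 13.2 / 4410 = 1855 mg/L.

X ≈ 1860 mg/L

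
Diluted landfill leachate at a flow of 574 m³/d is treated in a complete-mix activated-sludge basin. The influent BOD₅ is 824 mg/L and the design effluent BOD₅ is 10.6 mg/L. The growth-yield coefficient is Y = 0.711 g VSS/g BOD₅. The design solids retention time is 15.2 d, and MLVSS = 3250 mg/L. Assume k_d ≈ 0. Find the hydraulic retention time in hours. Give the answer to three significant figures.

Biomass mass balance (decay neglected): V·X = Y·Q·(S₀ − S)·θ_c, so V = 0.711 × 574 × (824 − 10.6) × 15.2 / 3250 = 1553 m³.
Hydraulic retention time τ = V/Q = 1553 / 574 = 2.705 d = 64.92 h.

τ ≈ 64.9 h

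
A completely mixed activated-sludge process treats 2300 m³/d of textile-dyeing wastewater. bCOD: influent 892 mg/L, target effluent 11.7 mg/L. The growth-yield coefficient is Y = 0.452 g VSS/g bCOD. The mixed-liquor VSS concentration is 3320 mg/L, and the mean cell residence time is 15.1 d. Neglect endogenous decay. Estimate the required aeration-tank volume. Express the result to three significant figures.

With k_d = 0 the design equation reduces to V = Y Q (S₀−S) θ_c / X = 0.452 × 2300 × (892 − 11.7) × 15.1 / 3320 = 4162 m³.

V ≈ 4160 m³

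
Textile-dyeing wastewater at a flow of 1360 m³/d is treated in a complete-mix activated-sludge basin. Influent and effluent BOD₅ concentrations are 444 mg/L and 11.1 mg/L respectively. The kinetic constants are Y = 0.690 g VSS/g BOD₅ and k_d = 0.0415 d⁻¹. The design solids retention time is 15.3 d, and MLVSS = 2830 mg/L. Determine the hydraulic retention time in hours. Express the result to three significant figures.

τ ≈ 23.7 h

Rearranging the biomass balance for a CMAS with decay, V = Y·Q·ΔS·θ_c / [X·(1+k_d θ_c)] = 0.690 × 1360 × (444 − 11.1) × 15.3 / [2830 × (1 + 0.0415 × 15.3)] = 6.22×10^6 / 4627 = 1343 m³.
Hydraulic retention time τ = V/Q = 1343 / 1360 = 0.9877 d = 23.71 h.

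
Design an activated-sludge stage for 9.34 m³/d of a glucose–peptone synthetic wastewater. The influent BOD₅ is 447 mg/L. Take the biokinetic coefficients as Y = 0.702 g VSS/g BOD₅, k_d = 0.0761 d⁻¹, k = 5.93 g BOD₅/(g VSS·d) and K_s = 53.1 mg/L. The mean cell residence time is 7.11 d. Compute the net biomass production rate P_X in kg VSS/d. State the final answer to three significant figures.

Effluent substrate depends only on kinetics and SRT: S = K_s(1 + k_d θ_c) / [θ_c(Yk − k_d) − 1] = 53.1 × (1 + 0.0761 × 7.11) / [7.11 × (0.702 × 5.93 − 0.0761) − 1] = 81.83 / 28.06 = 2.917 mg/L.
Observed yield with endogenous decay: Y_obs = Y / (1 + k_d·θ_c) = 0.702 / (1 + 0.0761 × 7.11) = 0.702 / 1.541 = 0.4555 g VSS/g BOD₅.
Q·(S₀ − S) = 9.34 × (447 − 2.92) × 10⁻³ = 4.148 kg/d removed.
P_X = Y_obs · Q(S₀ − S) = 0.4555 × 4.148 = 1.889 kg VSS/d.

P_X ≈ 1.89 kg VSS/d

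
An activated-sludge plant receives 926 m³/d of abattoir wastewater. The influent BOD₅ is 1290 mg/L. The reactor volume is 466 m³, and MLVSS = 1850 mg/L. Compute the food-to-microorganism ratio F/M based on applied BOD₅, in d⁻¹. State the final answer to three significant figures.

F/M = Q·S₀ / (V·X) = 926 × 1290 / (466.0 × 1850) = 1.386 g BOD₅·(g VSS·d)⁻¹.

F/M ≈ 1.39 d⁻¹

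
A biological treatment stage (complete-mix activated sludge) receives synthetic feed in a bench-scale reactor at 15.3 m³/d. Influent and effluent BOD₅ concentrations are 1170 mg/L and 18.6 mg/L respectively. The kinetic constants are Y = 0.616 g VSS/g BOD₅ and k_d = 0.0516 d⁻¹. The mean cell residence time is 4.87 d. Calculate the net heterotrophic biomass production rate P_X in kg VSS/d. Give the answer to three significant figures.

P_X ≈ 8.67 kg VSS/d

Observed yield with endogenous decay: Y_obs = Y / (1 + k_d·θ_c) = 0.616 / (1 + 0.0516 × 4.87) = 0.616 / 1.251 = 0.4923 g VSS/g BOD₅.
Q·(S₀ − S) = 15.3 × (1170 − 18.6) × 10⁻³ = 17.62 kg/d removed.
Biomass produced: P_X = Y_obs·Q·ΔS = 0.4923 × 17.62 ≈ 8.672 kg VSS/d.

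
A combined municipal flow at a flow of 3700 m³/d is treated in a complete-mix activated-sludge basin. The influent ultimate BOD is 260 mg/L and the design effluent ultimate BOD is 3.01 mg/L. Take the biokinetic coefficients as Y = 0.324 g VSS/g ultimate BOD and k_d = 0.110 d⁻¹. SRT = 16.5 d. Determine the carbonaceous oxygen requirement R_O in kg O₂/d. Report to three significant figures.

R_O ≈ 795 kg O₂/d

Correct the yield for decay: Y_obs = Y/(1 + k_d θ_c) = 0.324 / (1 + 0.110 × 16.5) = 0.324 / 2.815 = 0.1151.
Q·(S₀ − S) = 3700 × (260 − 3.01) × 10⁻³ = 950.9 kg/d removed.
Net sludge production P_X = 0.1151 × 950.9 = 109.4 kg VSS/d.
R_O = Q·ΔS − 1.42 P_X = 950.9 − 155.4 = 795.5 kg O₂/d.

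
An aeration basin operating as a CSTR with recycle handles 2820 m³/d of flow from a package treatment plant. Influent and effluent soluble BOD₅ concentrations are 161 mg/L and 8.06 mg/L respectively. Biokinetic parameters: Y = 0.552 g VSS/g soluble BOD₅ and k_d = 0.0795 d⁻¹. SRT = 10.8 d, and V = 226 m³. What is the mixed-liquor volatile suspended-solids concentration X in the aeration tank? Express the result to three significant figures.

From V·X·(1 + k_d·θ_c) = Y·Q·(S₀ − S)·θ_c: X = 0.552 × 2820 × (161 − 8.06) × 10.8 / [226 × (1 + 0.0795 × 10.8)] = 6121 mg/L.

X ≈ 6120 mg/L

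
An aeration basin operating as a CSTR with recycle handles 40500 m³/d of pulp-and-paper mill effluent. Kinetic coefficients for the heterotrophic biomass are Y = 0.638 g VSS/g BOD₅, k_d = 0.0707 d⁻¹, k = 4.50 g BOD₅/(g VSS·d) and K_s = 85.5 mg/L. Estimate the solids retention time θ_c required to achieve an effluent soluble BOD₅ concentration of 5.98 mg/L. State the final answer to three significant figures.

From 1/θ_c = Y·k·S/(K_s + S) − k_d: Y·k·S/(K_s+S) = 0.638 × 4.50 × 5.98 / (85.5 + 5.98) = 0.1877 d⁻¹.
Then 1/θ_c = μ − k_d = 0.1877 − 0.0707 = 0.1170 d⁻¹, giving θ_c = 8.549 d.

θ_c ≈ 8.55 d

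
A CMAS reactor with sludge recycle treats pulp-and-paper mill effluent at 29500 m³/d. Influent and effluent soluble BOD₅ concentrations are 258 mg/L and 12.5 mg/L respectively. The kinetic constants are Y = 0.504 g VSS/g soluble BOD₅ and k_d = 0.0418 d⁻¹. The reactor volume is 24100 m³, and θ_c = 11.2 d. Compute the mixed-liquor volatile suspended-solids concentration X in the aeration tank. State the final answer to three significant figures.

X = Y·Q·ΔS·θ_c / [V·(1 + k_d θ_c)] = 0.504 × 29500 × (258 − 12.5) × 11.2 / [24100 × (1 + 0.0418 × 11.2)] = 1155 mg/L.

X ≈ 1160 mg/L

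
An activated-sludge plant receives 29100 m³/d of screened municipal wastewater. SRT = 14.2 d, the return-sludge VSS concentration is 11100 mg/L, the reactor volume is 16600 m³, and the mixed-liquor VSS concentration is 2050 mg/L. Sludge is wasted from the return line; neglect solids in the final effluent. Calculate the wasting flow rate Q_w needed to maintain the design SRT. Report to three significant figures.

Wasting from the return line (neglecting effluent solids): Q_w = V·X / (θ_c·X_r) = 16600 × 2050 / (14.2 × 11100) = 215.9 m³/d.

Q_w ≈ 216 m³/d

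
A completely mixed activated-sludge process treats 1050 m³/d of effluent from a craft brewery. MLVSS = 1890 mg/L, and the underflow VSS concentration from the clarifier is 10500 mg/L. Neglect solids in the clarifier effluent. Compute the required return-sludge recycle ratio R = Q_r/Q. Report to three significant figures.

Mass balance around the secondary clarifier (neglecting effluent solids): R = X / (X_r − X) = 1890 / (10500 − 1890) = 0.2195.

R ≈ 0.220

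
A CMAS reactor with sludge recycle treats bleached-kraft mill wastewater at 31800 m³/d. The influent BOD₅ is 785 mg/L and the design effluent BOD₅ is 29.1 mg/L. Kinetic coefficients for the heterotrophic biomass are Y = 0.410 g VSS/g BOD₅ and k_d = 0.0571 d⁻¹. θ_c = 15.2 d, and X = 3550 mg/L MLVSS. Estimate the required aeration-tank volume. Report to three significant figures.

Rearranging the biomass balance for a CMAS with decay, V = Y·Q·ΔS·θ_c / [X·(1+k_d θ_c)] = 0.410 × 31800 × (785 − 29.1) × 15.2 / [3550 × (1 + 0.0571 × 15.2)] = 1.5×10^8 / 6631 = 22591 m³.

V ≈ 22600 m³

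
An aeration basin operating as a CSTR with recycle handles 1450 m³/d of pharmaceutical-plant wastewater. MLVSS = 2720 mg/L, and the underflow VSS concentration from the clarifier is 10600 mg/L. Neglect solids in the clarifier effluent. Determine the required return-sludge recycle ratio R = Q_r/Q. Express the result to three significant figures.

R = Q_r/Q = X/(X_r − X) = 2720 / (10600 − 2720) = 0.3452.

R ≈ 0.345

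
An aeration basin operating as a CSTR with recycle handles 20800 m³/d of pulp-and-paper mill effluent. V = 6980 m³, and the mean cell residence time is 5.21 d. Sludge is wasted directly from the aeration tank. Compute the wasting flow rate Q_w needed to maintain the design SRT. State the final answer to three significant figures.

Wasting from the aeration tank: Q_w = V / θ_c = 6980 / 5.21 = 1340 m³/d.

Q_w ≈ 1340 m³/d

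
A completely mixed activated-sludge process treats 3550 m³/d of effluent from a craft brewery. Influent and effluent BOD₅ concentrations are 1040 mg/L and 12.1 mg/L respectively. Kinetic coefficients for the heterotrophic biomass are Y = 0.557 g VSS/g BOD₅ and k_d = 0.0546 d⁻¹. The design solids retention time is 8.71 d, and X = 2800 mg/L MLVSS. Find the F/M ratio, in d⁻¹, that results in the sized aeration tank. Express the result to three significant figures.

Rearranging the biomass balance for a CMAS with decay, V = Y·Q·ΔS·θ_c / [X·(1+k_d θ_c)] = 0.557 × 3550 × (1040 − 12.1) × 8.71 / [2800 × (1 + 0.0546 × 8.71)] = 1.77×10^7 / 4132 = 4285 m³.
Food-to-microorganism ratio F/M = Q S₀ / (V X) = 3550 × 1040 / (4285 × 2800) = 0.3077 d⁻¹.

F/M ≈ 0.308 d⁻¹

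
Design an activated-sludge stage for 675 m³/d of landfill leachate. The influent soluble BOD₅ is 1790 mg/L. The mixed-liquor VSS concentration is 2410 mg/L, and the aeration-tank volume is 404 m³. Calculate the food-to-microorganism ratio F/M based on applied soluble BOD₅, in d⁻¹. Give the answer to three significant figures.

F/M ≈ 1.24 d⁻¹

Food-to-microorganism ratio F/M = Q S₀ / (V X) = 675 × 1790 / (404.0 × 2410) = 1.241 d⁻¹.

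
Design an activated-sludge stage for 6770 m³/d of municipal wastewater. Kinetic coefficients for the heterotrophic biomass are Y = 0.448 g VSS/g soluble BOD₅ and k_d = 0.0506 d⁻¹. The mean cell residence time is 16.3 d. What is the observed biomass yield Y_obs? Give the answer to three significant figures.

Observed yield with endogenous decay: Y_obs = Y / (1 + k_d·θ_c) = 0.448 / (1 + 0.0506 × 16.3) = 0.448 / 1.825 = 0.2455 g VSS/g soluble BOD₅.

Y_obs ≈ 0.246 g VSS/g soluble BOD₅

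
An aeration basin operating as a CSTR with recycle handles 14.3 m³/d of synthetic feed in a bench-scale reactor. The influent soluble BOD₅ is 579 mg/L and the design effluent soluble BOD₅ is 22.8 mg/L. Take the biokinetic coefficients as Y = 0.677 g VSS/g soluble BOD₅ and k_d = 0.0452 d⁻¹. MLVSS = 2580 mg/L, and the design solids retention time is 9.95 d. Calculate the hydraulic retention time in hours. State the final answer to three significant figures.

From the SRT design equation V = Y Q (S₀−S) θ_c / [X (1 + k_d θ_c)] = 0.677 × 14.3 × (579 − 22.8) × 9.95 / [2580 × (1 + 0.0452 × 9.95)] = 5.36×10^4 / 3740 = 14.32 m³.
Hydraulic retention time τ = V/Q = 14.32 / 14.3 = 1.002 d = 24.04 h.

τ ≈ 24.0 h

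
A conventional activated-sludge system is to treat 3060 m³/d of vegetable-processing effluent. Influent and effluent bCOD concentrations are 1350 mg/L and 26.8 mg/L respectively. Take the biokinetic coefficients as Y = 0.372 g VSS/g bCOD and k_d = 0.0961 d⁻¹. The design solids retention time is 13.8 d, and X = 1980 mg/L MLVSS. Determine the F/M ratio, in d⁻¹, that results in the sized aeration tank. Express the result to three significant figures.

Rearranging the biomass balance for a CMAS with decay, V = Y·Q·ΔS·θ_c / [X·(1+k_d θ_c)] = 0.372 × 3060 × (1350 − 26.8) × 13.8 / [1980 × (1 + 0.0961 × 13.8)] = 2.08×10^7 / 4606 = 4513 m³.
Food-to-microorganism ratio F/M = Q S₀ / (V X) = 3060 × 1350 / (4513 × 1980) = 0.4623 d⁻¹.

F/M ≈ 0.462 d⁻¹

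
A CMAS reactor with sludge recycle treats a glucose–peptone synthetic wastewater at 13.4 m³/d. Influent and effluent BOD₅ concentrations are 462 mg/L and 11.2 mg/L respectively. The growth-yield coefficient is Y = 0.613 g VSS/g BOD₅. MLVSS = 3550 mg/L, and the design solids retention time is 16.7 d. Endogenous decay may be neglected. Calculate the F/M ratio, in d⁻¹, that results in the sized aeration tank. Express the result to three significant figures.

F/M ≈ 0.100 d⁻¹

Biomass mass balance (decay neglected): V·X = Y·Q·(S₀ − S)·θ_c, so V = 0.613 × 13.4 × (462 − 11.2) × 16.7 / 3550 = 17.42 m³.
F/M = applied load / biomass = Q·S₀/(V·X) = 13.4 × 462 / (17.42 × 3550) = 0.1001 d⁻¹.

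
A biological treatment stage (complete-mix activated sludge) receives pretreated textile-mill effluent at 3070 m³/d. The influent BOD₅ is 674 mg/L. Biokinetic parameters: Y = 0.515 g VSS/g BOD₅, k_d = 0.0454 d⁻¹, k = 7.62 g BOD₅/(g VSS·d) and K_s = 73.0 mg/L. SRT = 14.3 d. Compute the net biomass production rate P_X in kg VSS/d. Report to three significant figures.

P_X ≈ 644 kg VSS/d

For a completely mixed reactor with recycle the Lawrence–McCarty relation gives S = K_s·(1 + k_d·θ_c) / [θ_c·(Y·k − k_d) − 1] = 73.0 × (1 + 0.0454 × 14.3) / [14.3 × (0.515 × 7.62 − 0.0454) − 1] = 120.4 / 54.47 = 2.210 mg/L.
Correct the yield for decay: Y_obs = Y/(1 + k_d θ_c) = 0.515 / (1 + 0.0454 × 14.3) = 0.515 / 1.649 = 0.3123.
ΔS = 674 − 2.21 = 671.8 mg/L, so the substrate removal rate is 3070 × 671.8/1000 = 2062 kg BOD₅/d.
Net biomass production P_X = Y_obs × Q·(S₀ − S) = 0.3123 × 2062 = 644.0 kg VSS/d.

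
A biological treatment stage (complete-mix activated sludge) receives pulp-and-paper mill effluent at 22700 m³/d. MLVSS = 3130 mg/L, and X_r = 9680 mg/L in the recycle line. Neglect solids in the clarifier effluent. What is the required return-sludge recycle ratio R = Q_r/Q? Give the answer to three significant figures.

R ≈ 0.478

R = Q_r/Q = X/(X_r − X) = 3130 / (9680 − 3130) = 0.4779.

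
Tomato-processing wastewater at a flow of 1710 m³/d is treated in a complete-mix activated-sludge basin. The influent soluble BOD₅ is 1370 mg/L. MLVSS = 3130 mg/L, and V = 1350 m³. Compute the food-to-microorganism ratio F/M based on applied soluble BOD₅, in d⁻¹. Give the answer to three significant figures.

F/M ≈ 0.554 d⁻¹

F/M = Q·S₀ / (V·X) = 1710 × 1370 / (1350 × 3130) = 0.5544 g soluble BOD₅·(g VSS·d)⁻¹.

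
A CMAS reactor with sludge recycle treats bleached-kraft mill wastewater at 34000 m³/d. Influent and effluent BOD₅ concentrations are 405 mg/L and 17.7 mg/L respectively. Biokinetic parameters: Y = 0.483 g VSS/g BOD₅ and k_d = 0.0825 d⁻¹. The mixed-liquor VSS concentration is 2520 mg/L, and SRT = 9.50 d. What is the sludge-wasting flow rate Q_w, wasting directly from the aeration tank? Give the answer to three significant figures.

Rearranging the biomass balance for a CMAS with decay, V = Y·Q·ΔS·θ_c / [X·(1+k_d θ_c)] = 0.483 × 34000 × (405 − 17.7) × 9.50 / [2520 × (1 + 0.0825 × 9.50)] = 6.04×10^7 / 4495 = 13442 m³.
For wasting at MLVSS concentration, Q_w = V/θ_c = 13442/9.50 = 1415 m³/d.

Q_w ≈ 1410 m³/d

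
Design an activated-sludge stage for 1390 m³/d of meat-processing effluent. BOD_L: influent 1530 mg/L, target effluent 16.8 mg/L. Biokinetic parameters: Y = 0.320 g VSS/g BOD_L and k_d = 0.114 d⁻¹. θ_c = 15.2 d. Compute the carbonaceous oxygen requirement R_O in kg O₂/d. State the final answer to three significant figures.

Y_obs = Y / (1 + k_d θ_c) = 0.320 / (1 + 0.114 × 15.2) = 0.320 / 2.733 = 0.1171.
Mass of BOD_L removed per day: Q(S₀ − S) = 1390 × 1513 g/m³ = 2103 kg/d.
P_X = Y_obs·Q·(S₀ − S) = 0.1171 × 2103 = 246.3 kg VSS/d.
R_O = Q·(S₀ − S) − 1.42·P_X = 2103 − 1.42 × 246.3 = 1754 kg O₂/d.

R_O ≈ 1750 kg O₂/d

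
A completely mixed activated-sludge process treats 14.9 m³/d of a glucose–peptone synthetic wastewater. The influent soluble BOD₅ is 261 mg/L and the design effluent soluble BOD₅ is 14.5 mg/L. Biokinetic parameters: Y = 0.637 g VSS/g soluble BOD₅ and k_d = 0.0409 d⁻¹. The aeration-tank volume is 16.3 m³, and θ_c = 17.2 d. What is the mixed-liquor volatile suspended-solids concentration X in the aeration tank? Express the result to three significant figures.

X ≈ 1450 mg/L

Solving the biomass balance for X: X = Y Q (S₀−S) θ_c / [V (1+k_d θ_c)] = 0.637 × 14.9 × (261 − 14.5) × 17.2 / [16.3 × (1 + 0.0409 × 17.2)] = 1449 mg/L.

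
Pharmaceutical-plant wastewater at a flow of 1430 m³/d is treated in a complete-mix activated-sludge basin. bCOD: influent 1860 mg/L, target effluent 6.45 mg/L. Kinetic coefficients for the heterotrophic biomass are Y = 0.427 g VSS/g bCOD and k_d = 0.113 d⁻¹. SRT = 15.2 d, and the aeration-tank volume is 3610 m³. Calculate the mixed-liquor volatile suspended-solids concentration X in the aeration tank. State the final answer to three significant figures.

X ≈ 1750 mg/L

Solving the biomass balance for X: X = Y Q (S₀−S) θ_c / [V (1+k_d θ_c)] = 0.427 × 1430 × (1860 − 6.45) × 15.2 / [3610 × (1 + 0.113 × 15.2)] = 1754 mg/L.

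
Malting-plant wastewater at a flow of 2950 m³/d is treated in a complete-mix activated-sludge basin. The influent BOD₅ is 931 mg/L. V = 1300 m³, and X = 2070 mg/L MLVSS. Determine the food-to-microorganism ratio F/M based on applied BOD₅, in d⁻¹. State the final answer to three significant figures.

F/M = applied load / biomass = Q·S₀/(V·X) = 2950 × 931 / (1300 × 2070) = 1.021 d⁻¹.

F/M ≈ 1.02 d⁻¹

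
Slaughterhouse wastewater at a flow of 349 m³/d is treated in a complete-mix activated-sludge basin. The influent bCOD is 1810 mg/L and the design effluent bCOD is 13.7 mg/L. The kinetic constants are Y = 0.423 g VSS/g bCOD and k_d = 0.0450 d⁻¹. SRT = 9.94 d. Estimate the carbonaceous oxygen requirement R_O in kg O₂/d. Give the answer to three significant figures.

Correct the yield for decay: Y_obs = Y/(1 + k_d θ_c) = 0.423 / (1 + 0.0450 × 9.94) = 0.423 / 1.447 = 0.2923.
Substrate removed = Q·(S₀ − S) = 349 m³/d × (1810 − 13.7) g/m³ = 6.27×10^5 g/d = 626.9 kg/d.
P_X = Y_obs·Q·(S₀ − S) = 0.2923 × 626.9 = 183.2 kg VSS/d.
Carbonaceous O₂ demand = substrate oxidised − cell-mass equivalent = 626.9 − 1.42 × 183.2 = 366.7 kg O₂/d.

R_O ≈ 367 kg O₂/d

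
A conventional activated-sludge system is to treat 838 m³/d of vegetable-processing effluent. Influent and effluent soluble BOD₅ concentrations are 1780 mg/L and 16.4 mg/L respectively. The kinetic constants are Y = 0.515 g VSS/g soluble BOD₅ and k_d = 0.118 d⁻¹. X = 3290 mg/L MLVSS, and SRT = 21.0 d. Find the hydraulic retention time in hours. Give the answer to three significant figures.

Steady-state biomass mass balance: V·X·(1 + k_d·θ_c) = Y·Q·(S₀ − S)·θ_c, so V = 0.515 × 838 × (1780 − 16.4) × 21.0 / [3290 × (1 + 0.118 × 21.0)] = 1.6×10^7 / 11443 = 1397 m³.
Hydraulic retention time τ = V/Q = 1397 / 838 = 1.667 d = 40.00 h.

τ ≈ 40.0 h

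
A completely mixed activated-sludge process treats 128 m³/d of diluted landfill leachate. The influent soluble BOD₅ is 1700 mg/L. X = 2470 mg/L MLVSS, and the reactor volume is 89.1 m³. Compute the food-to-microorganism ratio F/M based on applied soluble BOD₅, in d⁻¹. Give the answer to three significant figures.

F/M = Q·S₀ / (V·X) = 128 × 1700 / (89.10 × 2470) = 0.9887 g soluble BOD₅·(g VSS·d)⁻¹.

F/M ≈ 0.989 d⁻¹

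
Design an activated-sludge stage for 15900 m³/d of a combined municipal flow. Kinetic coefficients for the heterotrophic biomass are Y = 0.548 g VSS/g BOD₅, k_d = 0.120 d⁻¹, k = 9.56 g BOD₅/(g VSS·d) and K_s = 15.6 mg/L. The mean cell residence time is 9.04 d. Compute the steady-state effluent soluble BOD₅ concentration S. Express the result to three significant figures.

For a completely mixed reactor with recycle the Lawrence–McCarty relation gives S = K_s·(1 + k_d·θ_c) / [θ_c·(Y·k − k_d) − 1] = 15.6 × (1 + 0.120 × 9.04) / [9.04 × (0.548 × 9.56 − 0.120) − 1] = 32.52 / 45.27 = 0.7183 mg/L.

S ≈ 0.718 mg/L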